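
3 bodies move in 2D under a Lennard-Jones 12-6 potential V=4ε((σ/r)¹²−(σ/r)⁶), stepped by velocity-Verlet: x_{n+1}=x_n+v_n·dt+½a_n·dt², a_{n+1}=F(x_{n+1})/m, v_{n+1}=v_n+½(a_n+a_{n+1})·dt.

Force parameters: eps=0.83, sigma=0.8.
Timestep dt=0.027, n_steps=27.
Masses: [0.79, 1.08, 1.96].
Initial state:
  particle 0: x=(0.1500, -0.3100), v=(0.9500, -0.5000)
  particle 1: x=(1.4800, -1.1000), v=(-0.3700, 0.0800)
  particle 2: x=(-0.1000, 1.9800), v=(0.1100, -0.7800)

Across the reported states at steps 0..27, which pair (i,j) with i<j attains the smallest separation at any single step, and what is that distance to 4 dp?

step 0: x0=(0.1500, -0.3100) x1=(1.4800, -1.1000) x2=(-0.1000, 1.9800)
step 1: x0=(0.1757, -0.3235) x1=(1.4699, -1.0978) x2=(-0.0970, 1.9589)
step 2: x0=(0.2017, -0.3372) x1=(1.4597, -1.0955) x2=(-0.0941, 1.9379)
step 3: x0=(0.2279, -0.3510) x1=(1.4493, -1.0931) x2=(-0.0911, 1.9168)
step 4: x0=(0.2545, -0.3650) x1=(1.4387, -1.0905) x2=(-0.0881, 1.8957)
step 5: x0=(0.2814, -0.3792) x1=(1.4277, -1.0878) x2=(-0.0851, 1.8746)
step 6: x0=(0.3088, -0.3937) x1=(1.4165, -1.0849) x2=(-0.0822, 1.8535)
step 7: x0=(0.3367, -0.4085) x1=(1.4048, -1.0817) x2=(-0.0792, 1.8324)
step 8: x0=(0.3654, -0.4238) x1=(1.3926, -1.0781) x2=(-0.0762, 1.8113)
step 9: x0=(0.3949, -0.4396) x1=(1.3798, -1.0742) x2=(-0.0732, 1.7902)
step 10: x0=(0.4254, -0.4560) x1=(1.3662, -1.0698) x2=(-0.0702, 1.7691)
step 11: x0=(0.4573, -0.4733) x1=(1.3516, -1.0647) x2=(-0.0673, 1.7480)
step 12: x0=(0.4908, -0.4917) x1=(1.3359, -1.0589) x2=(-0.0643, 1.7268)
step 13: x0=(0.5261, -0.5112) x1=(1.3187, -1.0521) x2=(-0.0613, 1.7057)
step 14: x0=(0.5632, -0.5320) x1=(1.3003, -1.0445) x2=(-0.0583, 1.6846)
step 15: x0=(0.6003, -0.5528) x1=(1.2820, -1.0369) x2=(-0.0553, 1.6634)
step 16: x0=(0.6300, -0.5683) x1=(1.2690, -1.0331) x2=(-0.0523, 1.6422)
step 17: x0=(0.6363, -0.5667) x1=(1.2731, -1.0417) x2=(-0.0493, 1.6211)
step 18: x0=(0.6216, -0.5495) x1=(1.2926, -1.0618) x2=(-0.0463, 1.5999)
step 19: x0=(0.6013, -0.5280) x1=(1.3162, -1.0851) x2=(-0.0433, 1.5787)
step 20: x0=(0.5814, -0.5068) x1=(1.3395, -1.1081) x2=(-0.0403, 1.5576)
step 21: x0=(0.5631, -0.4869) x1=(1.3615, -1.1301) x2=(-0.0373, 1.5364)
step 22: x0=(0.5466, -0.4683) x1=(1.3823, -1.1511) x2=(-0.0343, 1.5152)
step 23: x0=(0.5316, -0.4510) x1=(1.4020, -1.1713) x2=(-0.0313, 1.4939)
step 24: x0=(0.5177, -0.4346) x1=(1.4208, -1.1907) x2=(-0.0283, 1.4727)
step 25: x0=(0.5048, -0.4189) x1=(1.4390, -1.2095) x2=(-0.0253, 1.4515)
step 26: x0=(0.4926, -0.4039) x1=(1.4566, -1.2279) x2=(-0.0223, 1.4302)
step 27: x0=(0.4810, -0.3893) x1=(1.4737, -1.2458) x2=(-0.0192, 1.4089)

pair (0,1), distance 0.7901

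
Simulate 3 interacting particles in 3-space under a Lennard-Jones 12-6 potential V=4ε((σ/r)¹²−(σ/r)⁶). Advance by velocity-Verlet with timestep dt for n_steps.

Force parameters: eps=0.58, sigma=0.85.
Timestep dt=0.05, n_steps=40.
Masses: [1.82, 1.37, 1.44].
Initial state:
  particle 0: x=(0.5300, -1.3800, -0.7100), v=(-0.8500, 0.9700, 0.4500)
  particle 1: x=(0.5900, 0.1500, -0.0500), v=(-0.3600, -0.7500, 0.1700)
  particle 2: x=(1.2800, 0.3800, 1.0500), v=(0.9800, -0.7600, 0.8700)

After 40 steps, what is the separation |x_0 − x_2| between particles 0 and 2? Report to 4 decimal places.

5.9460

step 0: x0=(0.5300, -1.3800, -0.7100) x1=(0.5900, 0.1500, -0.0500) x2=(1.2800, 0.3800, 1.0500)
step 1: x0=(0.4875, -1.3314, -0.6875) x1=(0.5723, 0.1125, -0.0411) x2=(1.3287, 0.3419, 1.0930)
step 2: x0=(0.4450, -1.2826, -0.6648) x1=(0.5551, 0.0748, -0.0315) x2=(1.3769, 0.3036, 1.1354)
step 3: x0=(0.4026, -1.2334, -0.6420) x1=(0.5382, 0.0367, -0.0217) x2=(1.4248, 0.2653, 1.1772)
step 4: x0=(0.3602, -1.1836, -0.6189) x1=(0.5215, -0.0019, -0.0118) x2=(1.4724, 0.2269, 1.2186)
step 5: x0=(0.3179, -1.1332, -0.5954) x1=(0.5050, -0.0415, -0.0021) x2=(1.5198, 0.1884, 1.2597)
step 6: x0=(0.2758, -1.0817, -0.5714) x1=(0.4883, -0.0824, 0.0072) x2=(1.5669, 0.1498, 1.3006)
step 7: x0=(0.2340, -1.0288, -0.5465) x1=(0.4715, -0.1251, 0.0154) x2=(1.6140, 0.1112, 1.3413)
step 8: x0=(0.1927, -0.9741, -0.5206) x1=(0.4541, -0.1702, 0.0224) x2=(1.6609, 0.0726, 1.3819)
step 9: x0=(0.1519, -0.9179, -0.4936) x1=(0.4362, -0.2173, 0.0281) x2=(1.7077, 0.0340, 1.4224)
step 10: x0=(0.1100, -0.8643, -0.4685) x1=(0.4196, -0.2609, 0.0364) x2=(1.7545, -0.0046, 1.4628)
step 11: x0=(0.0590, -0.8284, -0.4582) x1=(0.4153, -0.2810, 0.0644) x2=(1.8012, -0.0433, 1.5032)
step 12: x0=(-0.0048, -0.8123, -0.4668) x1=(0.4281, -0.2748, 0.1177) x2=(1.8479, -0.0820, 1.5435)
step 13: x0=(-0.0713, -0.7994, -0.4790) x1=(0.4445, -0.2642, 0.1757) x2=(1.8945, -0.1206, 1.5837)
step 14: x0=(-0.1369, -0.7857, -0.4902) x1=(0.4598, -0.2548, 0.2324) x2=(1.9410, -0.1593, 1.6239)
step 15: x0=(-0.2014, -0.7709, -0.4999) x1=(0.4736, -0.2467, 0.2871) x2=(1.9875, -0.1980, 1.6640)
step 16: x0=(-0.2648, -0.7554, -0.5083) x1=(0.4860, -0.2398, 0.3403) x2=(2.0340, -0.2367, 1.7041)
step 17: x0=(-0.3274, -0.7393, -0.5160) x1=(0.4975, -0.2335, 0.3925) x2=(2.0804, -0.2754, 1.7442)
step 18: x0=(-0.3896, -0.7229, -0.5230) x1=(0.5084, -0.2277, 0.4439) x2=(2.1268, -0.3141, 1.7842)
step 19: x0=(-0.4513, -0.7063, -0.5296) x1=(0.5187, -0.2221, 0.4948) x2=(2.1731, -0.3527, 1.8242)
step 20: x0=(-0.5128, -0.6895, -0.5360) x1=(0.5288, -0.2167, 0.5453) x2=(2.2194, -0.3914, 1.8642)
step 21: x0=(-0.5741, -0.6727, -0.5422) x1=(0.5386, -0.2114, 0.5956) x2=(2.2657, -0.4301, 1.9042)
step 22: x0=(-0.6352, -0.6558, -0.5482) x1=(0.5483, -0.2062, 0.6458) x2=(2.3119, -0.4688, 1.9441)
step 23: x0=(-0.6963, -0.6388, -0.5541) x1=(0.5579, -0.2011, 0.6958) x2=(2.3581, -0.5074, 1.9840)
step 24: x0=(-0.7573, -0.6219, -0.5600) x1=(0.5674, -0.1960, 0.7458) x2=(2.4043, -0.5461, 2.0238)
step 25: x0=(-0.8182, -0.6049, -0.5657) x1=(0.5769, -0.1909, 0.7957) x2=(2.4504, -0.5848, 2.0637)
step 26: x0=(-0.8791, -0.5879, -0.5715) x1=(0.5864, -0.1859, 0.8456) x2=(2.4966, -0.6234, 2.1036)
step 27: x0=(-0.9400, -0.5709, -0.5772) x1=(0.5958, -0.1808, 0.8954) x2=(2.5427, -0.6621, 2.1434)
step 28: x0=(-1.0008, -0.5539, -0.5829) x1=(0.6052, -0.1758, 0.9453) x2=(2.5888, -0.7007, 2.1832)
step 29: x0=(-1.0616, -0.5369, -0.5886) x1=(0.6146, -0.1708, 0.9951) x2=(2.6348, -0.7394, 2.2230)
step 30: x0=(-1.1224, -0.5199, -0.5943) x1=(0.6240, -0.1658, 1.0449) x2=(2.6809, -0.7780, 2.2628)
step 31: x0=(-1.1832, -0.5029, -0.6000) x1=(0.6335, -0.1608, 1.0947) x2=(2.7269, -0.8166, 2.3026)
step 32: x0=(-1.2440, -0.4859, -0.6056) x1=(0.6429, -0.1558, 1.1445) x2=(2.7730, -0.8553, 2.3424)
step 33: x0=(-1.3048, -0.4688, -0.6113) x1=(0.6523, -0.1508, 1.1943) x2=(2.8190, -0.8939, 2.3822)
step 34: x0=(-1.3656, -0.4518, -0.6169) x1=(0.6617, -0.1458, 1.2441) x2=(2.8650, -0.9325, 2.4219)
step 35: x0=(-1.4263, -0.4348, -0.6226) x1=(0.6711, -0.1409, 1.2939) x2=(2.9110, -0.9711, 2.4617)
step 36: x0=(-1.4871, -0.4178, -0.6282) x1=(0.6805, -0.1359, 1.3438) x2=(2.9570, -1.0097, 2.5015)
step 37: x0=(-1.5479, -0.4008, -0.6338) x1=(0.6900, -0.1309, 1.3936) x2=(3.0030, -1.0484, 2.5412)
step 38: x0=(-1.6086, -0.3838, -0.6395) x1=(0.6994, -0.1260, 1.4434) x2=(3.0490, -1.0870, 2.5810)
step 39: x0=(-1.6694, -0.3667, -0.6451) x1=(0.7088, -0.1210, 1.4932) x2=(3.0949, -1.1256, 2.6207)
step 40: x0=(-1.7301, -0.3497, -0.6507) x1=(0.7183, -0.1160, 1.5430) x2=(3.1409, -1.1642, 2.6605)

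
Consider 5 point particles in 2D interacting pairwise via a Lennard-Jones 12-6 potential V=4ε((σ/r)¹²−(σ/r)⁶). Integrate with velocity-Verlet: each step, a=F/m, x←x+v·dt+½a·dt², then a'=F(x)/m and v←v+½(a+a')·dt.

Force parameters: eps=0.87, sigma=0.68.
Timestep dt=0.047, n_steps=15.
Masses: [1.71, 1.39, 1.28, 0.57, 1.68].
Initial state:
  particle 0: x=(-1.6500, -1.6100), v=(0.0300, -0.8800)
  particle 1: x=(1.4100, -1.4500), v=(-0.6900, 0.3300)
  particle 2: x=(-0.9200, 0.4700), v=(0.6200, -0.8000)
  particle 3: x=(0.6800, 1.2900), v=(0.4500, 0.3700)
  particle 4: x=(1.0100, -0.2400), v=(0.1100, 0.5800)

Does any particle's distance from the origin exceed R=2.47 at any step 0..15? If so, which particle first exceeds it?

step 0: x0=(-1.6500, -1.6100) x1=(1.4100, -1.4500) x2=(-0.9200, 0.4700) x3=(0.6800, 1.2900) x4=(1.0100, -0.2400)
step 1: x0=(-1.6486, -1.6514) x1=(1.3775, -1.4342) x2=(-0.8908, 0.4324) x3=(0.7011, 1.3072) x4=(1.0152, -0.2129)
step 2: x0=(-1.6472, -1.6927) x1=(1.3448, -1.4179) x2=(-0.8616, 0.3948) x3=(0.7222, 1.3240) x4=(1.0205, -0.1861)
step 3: x0=(-1.6457, -1.7340) x1=(1.3120, -1.4010) x2=(-0.8323, 0.3572) x3=(0.7433, 1.3403) x4=(1.0259, -0.1597)
step 4: x0=(-1.6443, -1.7754) x1=(1.2790, -1.3835) x2=(-0.8029, 0.3196) x3=(0.7644, 1.3562) x4=(1.0314, -0.1336)
step 5: x0=(-1.6429, -1.8167) x1=(1.2459, -1.3655) x2=(-0.7734, 0.2820) x3=(0.7854, 1.3715) x4=(1.0368, -0.1078)
step 6: x0=(-1.6414, -1.8580) x1=(1.2127, -1.3469) x2=(-0.7439, 0.2444) x3=(0.8065, 1.3864) x4=(1.0423, -0.0823)
step 7: x0=(-1.6400, -1.8993) x1=(1.1794, -1.3277) x2=(-0.7143, 0.2069) x3=(0.8276, 1.4007) x4=(1.0478, -0.0571)
step 8: x0=(-1.6385, -1.9406) x1=(1.1461, -1.3080) x2=(-0.6846, 0.1693) x3=(0.8487, 1.4145) x4=(1.0533, -0.0322)
step 9: x0=(-1.6371, -1.9819) x1=(1.1127, -1.2877) x2=(-0.6547, 0.1317) x3=(0.8698, 1.4277) x4=(1.0587, -0.0075)
step 10: x0=(-1.6356, -2.0231) x1=(1.0793, -1.2668) x2=(-0.6248, 0.0941) x3=(0.8909, 1.4402) x4=(1.0640, 0.0169)
step 11: x0=(-1.6342, -2.0644) x1=(1.0459, -1.2454) x2=(-0.5948, 0.0565) x3=(0.9121, 1.4521) x4=(1.0693, 0.0410)
step 12: x0=(-1.6327, -2.1057) x1=(1.0124, -1.2235) x2=(-0.5646, 0.0188) x3=(0.9333, 1.4633) x4=(1.0744, 0.0650)
step 13: x0=(-1.6312, -2.1469) x1=(0.9790, -1.2009) x2=(-0.5343, -0.0188) x3=(0.9546, 1.4737) x4=(1.0795, 0.0887)
step 14: x0=(-1.6297, -2.1882) x1=(0.9456, -1.1779) x2=(-0.5039, -0.0564) x3=(0.9759, 1.4833) x4=(1.0843, 0.1123)
step 15: x0=(-1.6282, -2.2294) x1=(0.9121, -1.1543) x2=(-0.4732, -0.0940) x3=(0.9972, 1.4920) x4=(1.0890, 0.1357)

yes, particle 0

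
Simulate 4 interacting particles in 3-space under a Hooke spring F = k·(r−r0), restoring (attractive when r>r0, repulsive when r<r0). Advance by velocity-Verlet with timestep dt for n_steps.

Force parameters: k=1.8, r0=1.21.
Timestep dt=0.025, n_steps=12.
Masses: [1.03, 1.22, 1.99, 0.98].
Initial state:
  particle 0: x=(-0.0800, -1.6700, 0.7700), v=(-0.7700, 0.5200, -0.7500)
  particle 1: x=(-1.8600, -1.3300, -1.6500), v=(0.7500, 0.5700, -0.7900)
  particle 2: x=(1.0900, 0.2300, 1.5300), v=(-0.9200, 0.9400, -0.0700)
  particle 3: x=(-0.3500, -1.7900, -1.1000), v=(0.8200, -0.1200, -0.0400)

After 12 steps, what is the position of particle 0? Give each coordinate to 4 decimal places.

step 0: x0=(-0.0800, -1.6700, 0.7700) x1=(-1.8600, -1.3300, -1.6500) x2=(1.0900, 0.2300, 1.5300) x3=(-0.3500, -1.7900, -1.1000)
step 1: x0=(-0.0996, -1.6564, 0.7503) x1=(-1.8396, -1.3154, -1.6679) x2=(1.0660, 0.2525, 1.5270) x3=(-0.3291, -1.7921, -1.0997)
step 2: x0=(-0.1198, -1.6416, 0.7287) x1=(-1.8158, -1.3000, -1.6822) x2=(1.0399, 0.2731, 1.5214) x3=(-0.3076, -1.7925, -1.0968)
step 3: x0=(-0.1405, -1.6257, 0.7053) x1=(-1.7888, -1.2839, -1.6929) x2=(1.0117, 0.2917, 1.5134) x3=(-0.2855, -1.7911, -1.0914)
step 4: x0=(-0.1617, -1.6085, 0.6802) x1=(-1.7586, -1.2670, -1.6999) x2=(0.9816, 0.3084, 1.5028) x3=(-0.2628, -1.7878, -1.0836)
step 5: x0=(-0.1833, -1.5901, 0.6533) x1=(-1.7253, -1.2494, -1.7033) x2=(0.9497, 0.3231, 1.4896) x3=(-0.2396, -1.7827, -1.0733)
step 6: x0=(-0.2054, -1.5706, 0.6249) x1=(-1.6890, -1.2310, -1.7031) x2=(0.9158, 0.3358, 1.4740) x3=(-0.2160, -1.7758, -1.0607)
step 7: x0=(-0.2277, -1.5499, 0.5949) x1=(-1.6498, -1.2119, -1.6995) x2=(0.8801, 0.3466, 1.4559) x3=(-0.1920, -1.7671, -1.0459)
step 8: x0=(-0.2503, -1.5281, 0.5636) x1=(-1.6078, -1.1921, -1.6924) x2=(0.8428, 0.3555, 1.4354) x3=(-0.1677, -1.7566, -1.0289)
step 9: x0=(-0.2731, -1.5052, 0.5309) x1=(-1.5631, -1.1716, -1.6819) x2=(0.8037, 0.3624, 1.4125) x3=(-0.1432, -1.7442, -1.0098)
step 10: x0=(-0.2961, -1.4811, 0.4970) x1=(-1.5159, -1.1504, -1.6682) x2=(0.7631, 0.3675, 1.3872) x3=(-0.1185, -1.7300, -0.9888)
step 11: x0=(-0.3191, -1.4559, 0.4620) x1=(-1.4662, -1.1285, -1.6513) x2=(0.7210, 0.3707, 1.3596) x3=(-0.0935, -1.7141, -0.9660)
step 12: x0=(-0.3423, -1.4297, 0.4261) x1=(-1.4143, -1.1060, -1.6312) x2=(0.6774, 0.3721, 1.3297) x3=(-0.0685, -1.6965, -0.9413)

(-0.3423, -1.4297, 0.4261)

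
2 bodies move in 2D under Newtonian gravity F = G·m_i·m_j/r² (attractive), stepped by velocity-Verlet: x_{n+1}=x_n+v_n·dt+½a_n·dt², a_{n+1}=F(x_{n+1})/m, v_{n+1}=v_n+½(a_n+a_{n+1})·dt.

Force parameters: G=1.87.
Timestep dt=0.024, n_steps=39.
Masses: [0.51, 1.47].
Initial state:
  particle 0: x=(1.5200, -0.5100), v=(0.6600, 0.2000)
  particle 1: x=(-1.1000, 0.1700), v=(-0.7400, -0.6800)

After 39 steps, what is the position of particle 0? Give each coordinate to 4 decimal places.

(2.0085, -0.3034)

step 0: x0=(1.5200, -0.5100) x1=(-1.1000, 0.1700)
step 1: x0=(1.5357, -0.5052) x1=(-1.1177, 0.1537)
step 2: x0=(1.5513, -0.5003) x1=(-1.1354, 0.1373)
step 3: x0=(1.5666, -0.4954) x1=(-1.1530, 0.1210)
step 4: x0=(1.5817, -0.4904) x1=(-1.1705, 0.1046)
step 5: x0=(1.5967, -0.4854) x1=(-1.1879, 0.0882)
step 6: x0=(1.6114, -0.4803) x1=(-1.2053, 0.0718)
step 7: x0=(1.6260, -0.4752) x1=(-1.2226, 0.0554)
step 8: x0=(1.6403, -0.4701) x1=(-1.2399, 0.0389)
step 9: x0=(1.6545, -0.4650) x1=(-1.2570, 0.0225)
step 10: x0=(1.6685, -0.4598) x1=(-1.2742, 0.0060)
step 11: x0=(1.6823, -0.4546) x1=(-1.2912, -0.0104)
step 12: x0=(1.6960, -0.4493) x1=(-1.3082, -0.0269)
step 13: x0=(1.7095, -0.4441) x1=(-1.3252, -0.0434)
step 14: x0=(1.7228, -0.4388) x1=(-1.3421, -0.0599)
step 15: x0=(1.7360, -0.4335) x1=(-1.3589, -0.0764)
step 16: x0=(1.7490, -0.4281) x1=(-1.3757, -0.0929)
step 17: x0=(1.7618, -0.4228) x1=(-1.3924, -0.1094)
step 18: x0=(1.7745, -0.4174) x1=(-1.4090, -0.1259)
step 19: x0=(1.7870, -0.4121) x1=(-1.4257, -0.1424)
step 20: x0=(1.7994, -0.4067) x1=(-1.4422, -0.1589)
step 21: x0=(1.8116, -0.4013) x1=(-1.4587, -0.1755)
step 22: x0=(1.8236, -0.3959) x1=(-1.4752, -0.1920)
step 23: x0=(1.8356, -0.3905) x1=(-1.4916, -0.2085)
step 24: x0=(1.8474, -0.3850) x1=(-1.5079, -0.2251)
step 25: x0=(1.8590, -0.3796) x1=(-1.5242, -0.2416)
step 26: x0=(1.8705, -0.3742) x1=(-1.5405, -0.2581)
step 27: x0=(1.8819, -0.3687) x1=(-1.5567, -0.2747)
step 28: x0=(1.8931, -0.3633) x1=(-1.5729, -0.2912)
step 29: x0=(1.9042, -0.3578) x1=(-1.5890, -0.3078)
step 30: x0=(1.9152, -0.3524) x1=(-1.6051, -0.3243)
step 31: x0=(1.9261, -0.3469) x1=(-1.6211, -0.3409)
step 32: x0=(1.9368, -0.3415) x1=(-1.6371, -0.3574)
step 33: x0=(1.9474, -0.3360) x1=(-1.6530, -0.3740)
step 34: x0=(1.9579, -0.3306) x1=(-1.6689, -0.3905)
step 35: x0=(1.9682, -0.3251) x1=(-1.6848, -0.4070)
step 36: x0=(1.9785, -0.3197) x1=(-1.7006, -0.4236)
step 37: x0=(1.9886, -0.3143) x1=(-1.7164, -0.4401)
step 38: x0=(1.9986, -0.3088) x1=(-1.7321, -0.4567)
step 39: x0=(2.0085, -0.3034) x1=(-1.7478, -0.4732)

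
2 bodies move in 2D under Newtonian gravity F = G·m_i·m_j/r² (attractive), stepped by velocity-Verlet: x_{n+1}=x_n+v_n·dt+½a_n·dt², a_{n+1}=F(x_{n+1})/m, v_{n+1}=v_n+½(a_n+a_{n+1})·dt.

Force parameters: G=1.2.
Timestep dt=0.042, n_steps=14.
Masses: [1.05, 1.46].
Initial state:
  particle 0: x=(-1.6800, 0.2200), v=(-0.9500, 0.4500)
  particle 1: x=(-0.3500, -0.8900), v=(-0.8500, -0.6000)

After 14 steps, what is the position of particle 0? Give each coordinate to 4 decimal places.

(-2.1752, 0.4236)

step 0: x0=(-1.6800, 0.2200) x1=(-0.3500, -0.8900)
step 1: x0=(-1.7195, 0.2386) x1=(-0.3860, -0.9150)
step 2: x0=(-1.7583, 0.2565) x1=(-0.4225, -0.9395)
step 3: x0=(-1.7963, 0.2738) x1=(-0.4595, -0.9635)
step 4: x0=(-1.8336, 0.2904) x1=(-0.4971, -0.9871)
step 5: x0=(-1.8703, 0.3064) x1=(-0.5351, -1.0102)
step 6: x0=(-1.9064, 0.3218) x1=(-0.5735, -1.0329)
step 7: x0=(-1.9419, 0.3366) x1=(-0.6124, -1.0551)
step 8: x0=(-1.9768, 0.3508) x1=(-0.6517, -1.0769)
step 9: x0=(-2.0111, 0.3644) x1=(-0.6914, -1.0983)
step 10: x0=(-2.0449, 0.3774) x1=(-0.7315, -1.1193)
step 11: x0=(-2.0782, 0.3898) x1=(-0.7719, -1.1398)
step 12: x0=(-2.1110, 0.4017) x1=(-0.8127, -1.1599)
step 13: x0=(-2.1434, 0.4129) x1=(-0.8539, -1.1797)
step 14: x0=(-2.1752, 0.4236) x1=(-0.8954, -1.1989)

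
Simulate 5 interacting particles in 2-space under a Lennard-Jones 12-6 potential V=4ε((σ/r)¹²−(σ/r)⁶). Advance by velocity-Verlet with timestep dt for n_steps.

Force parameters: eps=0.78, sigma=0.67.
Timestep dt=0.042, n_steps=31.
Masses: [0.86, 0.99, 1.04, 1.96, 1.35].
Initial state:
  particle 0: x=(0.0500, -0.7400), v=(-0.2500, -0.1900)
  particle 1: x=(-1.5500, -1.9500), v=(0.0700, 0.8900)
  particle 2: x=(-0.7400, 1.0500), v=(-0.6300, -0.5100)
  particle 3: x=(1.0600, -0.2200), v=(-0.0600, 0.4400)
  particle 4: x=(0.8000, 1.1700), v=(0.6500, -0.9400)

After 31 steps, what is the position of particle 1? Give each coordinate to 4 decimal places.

step 0: x0=(0.0500, -0.7400) x1=(-1.5500, -1.9500) x2=(-0.7400, 1.0500) x3=(1.0600, -0.2200) x4=(0.8000, 1.1700)
step 1: x0=(0.0401, -0.7477) x1=(-1.5471, -1.9126) x2=(-0.7664, 1.0286) x3=(1.0572, -0.2016) x4=(0.8273, 1.1304)
step 2: x0=(0.0311, -0.7547) x1=(-1.5441, -1.8752) x2=(-0.7926, 1.0071) x3=(1.0539, -0.1832) x4=(0.8545, 1.0906)
step 3: x0=(0.0231, -0.7613) x1=(-1.5411, -1.8378) x2=(-0.8188, 0.9856) x3=(1.0502, -0.1649) x4=(0.8817, 1.0503)
step 4: x0=(0.0159, -0.7673) x1=(-1.5381, -1.8003) x2=(-0.8448, 0.9641) x3=(1.0460, -0.1464) x4=(0.9089, 1.0096)
step 5: x0=(0.0094, -0.7728) x1=(-1.5350, -1.7629) x2=(-0.8708, 0.9426) x3=(1.0415, -0.1276) x4=(0.9361, 0.9681)
step 6: x0=(0.0036, -0.7778) x1=(-1.5319, -1.7254) x2=(-0.8967, 0.9210) x3=(1.0366, -0.1083) x4=(0.9634, 0.9256)
step 7: x0=(-0.0017, -0.7824) x1=(-1.5288, -1.6878) x2=(-0.9226, 0.8994) x3=(1.0313, -0.0882) x4=(0.9908, 0.8816)
step 8: x0=(-0.0064, -0.7866) x1=(-1.5256, -1.6503) x2=(-0.9484, 0.8777) x3=(1.0256, -0.0667) x4=(1.0182, 0.8355)
step 9: x0=(-0.0106, -0.7903) x1=(-1.5223, -1.6127) x2=(-0.9741, 0.8561) x3=(1.0198, -0.0434) x4=(1.0456, 0.7863)
step 10: x0=(-0.0144, -0.7937) x1=(-1.5190, -1.5751) x2=(-0.9998, 0.8343) x3=(1.0137, -0.0177) x4=(1.0729, 0.7335)
step 11: x0=(-0.0178, -0.7967) x1=(-1.5156, -1.5374) x2=(-1.0255, 0.8126) x3=(1.0075, 0.0079) x4=(1.1001, 0.6804)
step 12: x0=(-0.0208, -0.7993) x1=(-1.5122, -1.4997) x2=(-1.0511, 0.7908) x3=(0.9984, 0.0142) x4=(1.1311, 0.6554)
step 13: x0=(-0.0236, -0.8016) x1=(-1.5086, -1.4619) x2=(-1.0767, 0.7689) x3=(0.9814, -0.0172) x4=(1.1734, 0.6847)
step 14: x0=(-0.0259, -0.8035) x1=(-1.5050, -1.4241) x2=(-1.1022, 0.7471) x3=(0.9634, -0.0517) x4=(1.2169, 0.7183)
step 15: x0=(-0.0278, -0.8050) x1=(-1.5013, -1.3862) x2=(-1.1277, 0.7251) x3=(0.9458, -0.0841) x4=(1.2592, 0.7486)
step 16: x0=(-0.0292, -0.8059) x1=(-1.4974, -1.3483) x2=(-1.1532, 0.7032) x3=(0.9287, -0.1147) x4=(1.3004, 0.7759)
step 17: x0=(-0.0299, -0.8063) x1=(-1.4934, -1.3103) x2=(-1.1786, 0.6812) x3=(0.9119, -0.1441) x4=(1.3407, 0.8011)
step 18: x0=(-0.0298, -0.8059) x1=(-1.4893, -1.2723) x2=(-1.2040, 0.6591) x3=(0.8950, -0.1730) x4=(1.3804, 0.8250)
step 19: x0=(-0.0287, -0.8048) x1=(-1.4851, -1.2341) x2=(-1.2294, 0.6370) x3=(0.8779, -0.2015) x4=(1.4197, 0.8481)
step 20: x0=(-0.0263, -0.8028) x1=(-1.4806, -1.1959) x2=(-1.2548, 0.6148) x3=(0.8603, -0.2301) x4=(1.4587, 0.8705)
step 21: x0=(-0.0225, -0.7996) x1=(-1.4760, -1.1576) x2=(-1.2801, 0.5925) x3=(0.8421, -0.2590) x4=(1.4975, 0.8926)
step 22: x0=(-0.0166, -0.7951) x1=(-1.4712, -1.1192) x2=(-1.3054, 0.5702) x3=(0.8231, -0.2882) x4=(1.5361, 0.9144)
step 23: x0=(-0.0084, -0.7890) x1=(-1.4662, -1.0807) x2=(-1.3306, 0.5478) x3=(0.8030, -0.3181) x4=(1.5746, 0.9360)
step 24: x0=(0.0032, -0.7808) x1=(-1.4611, -1.0420) x2=(-1.3559, 0.5252) x3=(0.7813, -0.3487) x4=(1.6130, 0.9575)
step 25: x0=(0.0188, -0.7703) x1=(-1.4557, -1.0032) x2=(-1.3811, 0.5025) x3=(0.7578, -0.3803) x4=(1.6514, 0.9789)
step 26: x0=(0.0393, -0.7570) x1=(-1.4501, -0.9642) x2=(-1.4063, 0.4796) x3=(0.7321, -0.4131) x4=(1.6897, 1.0003)
step 27: x0=(0.0625, -0.7424) x1=(-1.4444, -0.9249) x2=(-1.4314, 0.4565) x3=(0.7052, -0.4465) x4=(1.7280, 1.0216)
step 28: x0=(0.0697, -0.7349) x1=(-1.4385, -0.8853) x2=(-1.4565, 0.4331) x3=(0.6851, -0.4766) x4=(1.7662, 1.0428)
step 29: x0=(0.0199, -0.7513) x1=(-1.4324, -0.8453) x2=(-1.4816, 0.4092) x3=(0.6900, -0.4963) x4=(1.8045, 1.0640)
step 30: x0=(-0.0413, -0.7719) x1=(-1.4261, -0.8046) x2=(-1.5067, 0.3848) x3=(0.6997, -0.5141) x4=(1.8427, 1.0852)
step 31: x0=(-0.0988, -0.7911) x1=(-1.4195, -0.7632) x2=(-1.5316, 0.3595) x3=(0.7077, -0.5326) x4=(1.8809, 1.1064)

(-1.4195, -0.7632)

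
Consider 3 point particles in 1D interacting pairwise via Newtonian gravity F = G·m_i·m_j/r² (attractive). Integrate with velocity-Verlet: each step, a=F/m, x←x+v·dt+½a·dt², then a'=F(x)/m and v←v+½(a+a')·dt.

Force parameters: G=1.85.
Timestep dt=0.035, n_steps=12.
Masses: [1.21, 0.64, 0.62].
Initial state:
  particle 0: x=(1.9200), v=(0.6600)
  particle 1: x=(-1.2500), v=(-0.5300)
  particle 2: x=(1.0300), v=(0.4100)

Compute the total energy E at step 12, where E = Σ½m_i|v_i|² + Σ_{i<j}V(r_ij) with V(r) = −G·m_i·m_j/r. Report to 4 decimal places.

step 0: x0=(1.9200) x1=(-1.2500) x2=(1.0300)
step 1: x0=(1.9421) x1=(-1.2683) x2=(1.0459)
step 2: x0=(1.9624) x1=(-1.2860) x2=(1.0650)
step 3: x0=(1.9808) x1=(-1.3033) x2=(1.0873)
step 4: x0=(1.9972) x1=(-1.3200) x2=(1.1127)
step 5: x0=(2.0118) x1=(-1.3362) x2=(1.1413)
step 6: x0=(2.0243) x1=(-1.3520) x2=(1.1734)
step 7: x0=(2.0348) x1=(-1.3673) x2=(1.2090)
step 8: x0=(2.0431) x1=(-1.3822) x2=(1.2484)
step 9: x0=(2.0491) x1=(-1.3966) x2=(1.2919)
step 10: x0=(2.0525) x1=(-1.4106) x2=(1.3401)
step 11: x0=(2.0530) x1=(-1.4242) x2=(1.3934)
step 12: x0=(2.0501) x1=(-1.4374) x2=(1.4529)
step 0 velocities: v0=(0.6600) v1=(-0.5300) v2=(0.4100)
step 0: KE=0.4055, PE=-2.3333, E=-1.9278
step 12 velocities: v0=(-0.1394) v1=(-0.3711) v2=(1.8061)
step 12: KE=1.0671, PE=-2.9884, E=-1.9213

-1.9213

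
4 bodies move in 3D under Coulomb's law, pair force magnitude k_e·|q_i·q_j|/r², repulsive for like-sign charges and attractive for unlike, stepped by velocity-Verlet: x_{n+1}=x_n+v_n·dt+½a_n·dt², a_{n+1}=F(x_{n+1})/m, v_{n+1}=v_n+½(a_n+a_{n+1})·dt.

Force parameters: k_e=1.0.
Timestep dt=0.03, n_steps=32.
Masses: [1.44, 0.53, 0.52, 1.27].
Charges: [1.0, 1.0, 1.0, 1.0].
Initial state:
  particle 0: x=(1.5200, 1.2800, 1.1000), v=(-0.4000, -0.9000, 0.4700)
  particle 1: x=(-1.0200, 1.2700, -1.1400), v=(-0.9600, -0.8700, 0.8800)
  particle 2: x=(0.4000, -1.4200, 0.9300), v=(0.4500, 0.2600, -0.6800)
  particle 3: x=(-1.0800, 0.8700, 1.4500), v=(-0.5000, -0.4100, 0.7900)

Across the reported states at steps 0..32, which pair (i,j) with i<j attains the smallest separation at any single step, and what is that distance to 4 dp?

pair (0,2), distance 2.3116

step 0: x0=(1.5200, 1.2800, 1.1000) x1=(-1.0200, 1.2700, -1.1400) x2=(0.4000, -1.4200, 0.9300) x3=(-1.0800, 0.8700, 1.4500)
step 1: x0=(1.5081, 1.2530, 1.1141) x1=(-1.0489, 1.2440, -1.1138) x2=(0.4135, -1.4124, 0.9096) x3=(-1.0951, 0.8577, 1.4738)
step 2: x0=(1.4963, 1.2262, 1.1283) x1=(-1.0779, 1.2181, -1.0880) x2=(0.4272, -1.4053, 0.8892) x3=(-1.1103, 0.8455, 1.4977)
step 3: x0=(1.4847, 1.1994, 1.1424) x1=(-1.1071, 1.1923, -1.0627) x2=(0.4409, -1.3987, 0.8689) x3=(-1.1257, 0.8333, 1.5217)
step 4: x0=(1.4732, 1.1727, 1.1566) x1=(-1.1365, 1.1666, -1.0377) x2=(0.4548, -1.3926, 0.8485) x3=(-1.1412, 0.8212, 1.5459)
step 5: x0=(1.4620, 1.1460, 1.1709) x1=(-1.1660, 1.1411, -1.0132) x2=(0.4687, -1.3869, 0.8281) x3=(-1.1569, 0.8091, 1.5702)
step 6: x0=(1.4508, 1.1195, 1.1851) x1=(-1.1957, 1.1157, -0.9890) x2=(0.4827, -1.3817, 0.8077) x3=(-1.1727, 0.7970, 1.5947)
step 7: x0=(1.4398, 1.0931, 1.1994) x1=(-1.2256, 1.0905, -0.9653) x2=(0.4969, -1.3770, 0.7873) x3=(-1.1887, 0.7850, 1.6193)
step 8: x0=(1.4290, 1.0667, 1.2138) x1=(-1.2557, 1.0653, -0.9420) x2=(0.5112, -1.3727, 0.7669) x3=(-1.2048, 0.7730, 1.6440)
step 9: x0=(1.4183, 1.0404, 1.2281) x1=(-1.2860, 1.0403, -0.9191) x2=(0.5255, -1.3690, 0.7464) x3=(-1.2210, 0.7611, 1.6689)
step 10: x0=(1.4078, 1.0143, 1.2425) x1=(-1.3164, 1.0155, -0.8966) x2=(0.5400, -1.3657, 0.7259) x3=(-1.2374, 0.7492, 1.6939)
step 11: x0=(1.3975, 0.9882, 1.2570) x1=(-1.3471, 0.9907, -0.8745) x2=(0.5546, -1.3630, 0.7053) x3=(-1.2540, 0.7373, 1.7191)
step 12: x0=(1.3873, 0.9622, 1.2714) x1=(-1.3779, 0.9661, -0.8529) x2=(0.5694, -1.3607, 0.6847) x3=(-1.2707, 0.7255, 1.7444)
step 13: x0=(1.3772, 0.9363, 1.2860) x1=(-1.4090, 0.9416, -0.8316) x2=(0.5842, -1.3589, 0.6640) x3=(-1.2875, 0.7137, 1.7699)
step 14: x0=(1.3674, 0.9106, 1.3005) x1=(-1.4403, 0.9172, -0.8107) x2=(0.5992, -1.3576, 0.6433) x3=(-1.3044, 0.7020, 1.7956)
step 15: x0=(1.3576, 0.8849, 1.3151) x1=(-1.4717, 0.8929, -0.7902) x2=(0.6142, -1.3567, 0.6224) x3=(-1.3215, 0.6903, 1.8213)
step 16: x0=(1.3480, 0.8593, 1.3297) x1=(-1.5034, 0.8688, -0.7701) x2=(0.6294, -1.3564, 0.6015) x3=(-1.3388, 0.6786, 1.8473)
step 17: x0=(1.3386, 0.8338, 1.3444) x1=(-1.5354, 0.8448, -0.7504) x2=(0.6448, -1.3565, 0.5805) x3=(-1.3561, 0.6670, 1.8733)
step 18: x0=(1.3293, 0.8084, 1.3592) x1=(-1.5675, 0.8209, -0.7310) x2=(0.6602, -1.3572, 0.5594) x3=(-1.3736, 0.6554, 1.8996)
step 19: x0=(1.3202, 0.7831, 1.3739) x1=(-1.5999, 0.7971, -0.7120) x2=(0.6758, -1.3583, 0.5381) x3=(-1.3913, 0.6438, 1.9259)
step 20: x0=(1.3112, 0.7580, 1.3888) x1=(-1.6325, 0.7734, -0.6935) x2=(0.6915, -1.3598, 0.5167) x3=(-1.4090, 0.6323, 1.9525)
step 21: x0=(1.3024, 0.7329, 1.4036) x1=(-1.6653, 0.7498, -0.6752) x2=(0.7074, -1.3619, 0.4952) x3=(-1.4269, 0.6208, 1.9791)
step 22: x0=(1.2937, 0.7079, 1.4186) x1=(-1.6983, 0.7263, -0.6574) x2=(0.7234, -1.3644, 0.4736) x3=(-1.4449, 0.6093, 2.0060)
step 23: x0=(1.2852, 0.6830, 1.4336) x1=(-1.7316, 0.7030, -0.6399) x2=(0.7395, -1.3674, 0.4518) x3=(-1.4630, 0.5979, 2.0329)
step 24: x0=(1.2768, 0.6583, 1.4486) x1=(-1.7651, 0.6797, -0.6227) x2=(0.7558, -1.3708, 0.4299) x3=(-1.4813, 0.5865, 2.0601)
step 25: x0=(1.2685, 0.6336, 1.4637) x1=(-1.7989, 0.6565, -0.6059) x2=(0.7721, -1.3747, 0.4077) x3=(-1.4997, 0.5751, 2.0873)
step 26: x0=(1.2604, 0.6090, 1.4789) x1=(-1.8329, 0.6334, -0.5895) x2=(0.7887, -1.3791, 0.3855) x3=(-1.5181, 0.5637, 2.1147)
step 27: x0=(1.2524, 0.5846, 1.4941) x1=(-1.8671, 0.6104, -0.5733) x2=(0.8053, -1.3838, 0.3630) x3=(-1.5367, 0.5524, 2.1423)
step 28: x0=(1.2446, 0.5602, 1.5094) x1=(-1.9016, 0.5875, -0.5575) x2=(0.8222, -1.3891, 0.3403) x3=(-1.5554, 0.5411, 2.1700)
step 29: x0=(1.2369, 0.5359, 1.5248) x1=(-1.9363, 0.5647, -0.5421) x2=(0.8391, -1.3947, 0.3175) x3=(-1.5742, 0.5299, 2.1978)
step 30: x0=(1.2293, 0.5118, 1.5402) x1=(-1.9712, 0.5420, -0.5269) x2=(0.8562, -1.4008, 0.2944) x3=(-1.5931, 0.5186, 2.2258)
step 31: x0=(1.2218, 0.4877, 1.5557) x1=(-2.0064, 0.5193, -0.5121) x2=(0.8735, -1.4072, 0.2711) x3=(-1.6122, 0.5074, 2.2539)
step 32: x0=(1.2145, 0.4637, 1.5713) x1=(-2.0418, 0.4967, -0.4975) x2=(0.8909, -1.4141, 0.2476) x3=(-1.6313, 0.4962, 2.2821)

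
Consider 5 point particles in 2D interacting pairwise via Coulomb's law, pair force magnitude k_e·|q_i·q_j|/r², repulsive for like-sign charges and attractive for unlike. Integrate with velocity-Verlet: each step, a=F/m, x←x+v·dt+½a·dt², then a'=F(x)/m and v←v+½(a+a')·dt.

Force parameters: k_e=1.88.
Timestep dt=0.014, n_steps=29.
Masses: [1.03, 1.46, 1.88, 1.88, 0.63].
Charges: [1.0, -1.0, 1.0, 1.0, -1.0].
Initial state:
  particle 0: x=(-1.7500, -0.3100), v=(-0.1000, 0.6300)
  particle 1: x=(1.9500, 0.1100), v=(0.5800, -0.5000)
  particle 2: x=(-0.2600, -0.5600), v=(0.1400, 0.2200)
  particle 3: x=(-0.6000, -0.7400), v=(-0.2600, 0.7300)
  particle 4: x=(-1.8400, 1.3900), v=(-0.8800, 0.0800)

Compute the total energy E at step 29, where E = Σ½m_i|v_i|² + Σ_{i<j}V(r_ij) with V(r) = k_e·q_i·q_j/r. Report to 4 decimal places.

5.0081

step 0: x0=(-1.7500, -0.3100) x1=(1.9500, 0.1100) x2=(-0.2600, -0.5600) x3=(-0.6000, -0.7400) x4=(-1.8400, 1.3900)
step 1: x0=(-1.7516, -0.3011) x1=(1.9581, 0.1030) x2=(-0.2574, -0.5566) x3=(-0.6042, -0.7301) x4=(-1.8523, 1.3909)
step 2: x0=(-1.7535, -0.2919) x1=(1.9661, 0.0959) x2=(-0.2535, -0.5526) x3=(-0.6094, -0.7208) x4=(-1.8645, 1.3915)
step 3: x0=(-1.7558, -0.2825) x1=(1.9740, 0.0889) x2=(-0.2484, -0.5480) x3=(-0.6156, -0.7120) x4=(-1.8766, 1.3918)
step 4: x0=(-1.7585, -0.2728) x1=(1.9818, 0.0818) x2=(-0.2421, -0.5430) x3=(-0.6227, -0.7038) x4=(-1.8886, 1.3917)
step 5: x0=(-1.7615, -0.2629) x1=(1.9896, 0.0746) x2=(-0.2347, -0.5374) x3=(-0.6308, -0.6960) x4=(-1.9005, 1.3913)
step 6: x0=(-1.7649, -0.2528) x1=(1.9973, 0.0675) x2=(-0.2261, -0.5315) x3=(-0.6398, -0.6886) x4=(-1.9123, 1.3905)
step 7: x0=(-1.7686, -0.2424) x1=(2.0048, 0.0603) x2=(-0.2165, -0.5251) x3=(-0.6496, -0.6816) x4=(-1.9241, 1.3893)
step 8: x0=(-1.7727, -0.2318) x1=(2.0123, 0.0530) x2=(-0.2060, -0.5185) x3=(-0.6601, -0.6749) x4=(-1.9357, 1.3878)
step 9: x0=(-1.7771, -0.2209) x1=(2.0198, 0.0458) x2=(-0.1945, -0.5115) x3=(-0.6713, -0.6685) x4=(-1.9472, 1.3859)
step 10: x0=(-1.7820, -0.2097) x1=(2.0271, 0.0385) x2=(-0.1822, -0.5043) x3=(-0.6831, -0.6623) x4=(-1.9587, 1.3837)
step 11: x0=(-1.7871, -0.1983) x1=(2.0344, 0.0312) x2=(-0.1692, -0.4968) x3=(-0.6954, -0.6564) x4=(-1.9700, 1.3811)
step 12: x0=(-1.7927, -0.1866) x1=(2.0416, 0.0239) x2=(-0.1554, -0.4892) x3=(-0.7082, -0.6507) x4=(-1.9812, 1.3782)
step 13: x0=(-1.7985, -0.1747) x1=(2.0487, 0.0165) x2=(-0.1410, -0.4813) x3=(-0.7214, -0.6452) x4=(-1.9923, 1.3748)
step 14: x0=(-1.8048, -0.1625) x1=(2.0557, 0.0092) x2=(-0.1260, -0.4733) x3=(-0.7351, -0.6399) x4=(-2.0033, 1.3711)
step 15: x0=(-1.8114, -0.1500) x1=(2.0626, 0.0018) x2=(-0.1105, -0.4652) x3=(-0.7490, -0.6347) x4=(-2.0141, 1.3670)
step 16: x0=(-1.8183, -0.1372) x1=(2.0694, -0.0056) x2=(-0.0944, -0.4569) x3=(-0.7633, -0.6296) x4=(-2.0249, 1.3626)
step 17: x0=(-1.8256, -0.1241) x1=(2.0762, -0.0131) x2=(-0.0778, -0.4485) x3=(-0.7778, -0.6247) x4=(-2.0355, 1.3577)
step 18: x0=(-1.8333, -0.1107) x1=(2.0829, -0.0205) x2=(-0.0608, -0.4400) x3=(-0.7926, -0.6199) x4=(-2.0460, 1.3524)
step 19: x0=(-1.8413, -0.0971) x1=(2.0895, -0.0280) x2=(-0.0434, -0.4314) x3=(-0.8076, -0.6152) x4=(-2.0564, 1.3468)
step 20: x0=(-1.8496, -0.0831) x1=(2.0960, -0.0355) x2=(-0.0256, -0.4227) x3=(-0.8227, -0.6106) x4=(-2.0666, 1.3407)
step 21: x0=(-1.8583, -0.0688) x1=(2.1024, -0.0430) x2=(-0.0074, -0.4139) x3=(-0.8380, -0.6062) x4=(-2.0768, 1.3343)
step 22: x0=(-1.8673, -0.0542) x1=(2.1087, -0.0506) x2=(0.0111, -0.4051) x3=(-0.8534, -0.6018) x4=(-2.0867, 1.3274)
step 23: x0=(-1.8767, -0.0393) x1=(2.1150, -0.0581) x2=(0.0300, -0.3962) x3=(-0.8689, -0.5975) x4=(-2.0966, 1.3200)
step 24: x0=(-1.8864, -0.0240) x1=(2.1212, -0.0657) x2=(0.0491, -0.3872) x3=(-0.8845, -0.5933) x4=(-2.1063, 1.3123)
step 25: x0=(-1.8964, -0.0084) x1=(2.1272, -0.0733) x2=(0.0685, -0.3782) x3=(-0.9002, -0.5891) x4=(-2.1158, 1.3041)
step 26: x0=(-1.9068, 0.0075) x1=(2.1332, -0.0809) x2=(0.0882, -0.3691) x3=(-0.9160, -0.5851) x4=(-2.1252, 1.2954)
step 27: x0=(-1.9175, 0.0238) x1=(2.1391, -0.0885) x2=(0.1081, -0.3599) x3=(-0.9318, -0.5811) x4=(-2.1344, 1.2862)
step 28: x0=(-1.9285, 0.0405) x1=(2.1450, -0.0962) x2=(0.1283, -0.3507) x3=(-0.9477, -0.5772) x4=(-2.1435, 1.2766)
step 29: x0=(-1.9399, 0.0576) x1=(2.1507, -0.1038) x2=(0.1487, -0.3415) x3=(-0.9636, -0.5734) x4=(-2.1525, 1.2665)
step 0 velocities: v0=(-0.1000, 0.6300) v1=(0.5800, -0.5000) v2=(0.1400, 0.2200) v3=(-0.2600, 0.7300) v4=(-0.8800, 0.0800)
step 0: KE=1.5120, PE=3.4978, E=5.0098
step 29 velocities: v0=(-0.8219, 1.2329) v1=(0.4058, -0.5473) v2=(1.4652, 0.6617) v3=(-1.1377, 0.2704) v4=(-0.6314, -0.7426)
step 29: KE=5.4840, PE=-0.4759, E=5.0081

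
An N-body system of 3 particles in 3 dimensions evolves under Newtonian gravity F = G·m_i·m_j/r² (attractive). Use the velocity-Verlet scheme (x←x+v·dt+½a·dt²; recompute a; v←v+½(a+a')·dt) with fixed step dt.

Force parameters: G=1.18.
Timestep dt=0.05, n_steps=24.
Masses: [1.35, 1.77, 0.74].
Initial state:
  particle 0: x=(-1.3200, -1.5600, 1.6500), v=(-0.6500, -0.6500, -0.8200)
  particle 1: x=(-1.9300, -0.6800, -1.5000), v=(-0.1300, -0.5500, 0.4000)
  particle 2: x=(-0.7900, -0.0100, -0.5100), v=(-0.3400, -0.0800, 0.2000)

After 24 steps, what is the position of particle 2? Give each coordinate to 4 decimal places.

(-1.6822, -0.6404, -0.5299)

step 0: x0=(-1.3200, -1.5600, 1.6500) x1=(-1.9300, -0.6800, -1.5000) x2=(-0.7900, -0.0100, -0.5100)
step 1: x0=(-1.3525, -1.5924, 1.6087) x1=(-1.9362, -0.7074, -1.4796) x2=(-0.8077, -0.0145, -0.5004)
step 2: x0=(-1.3851, -1.6244, 1.5666) x1=(-1.9418, -0.7345, -1.4583) x2=(-0.8269, -0.0202, -0.4914)
step 3: x0=(-1.4176, -1.6561, 1.5239) x1=(-1.9467, -0.7614, -1.4363) x2=(-0.8474, -0.0271, -0.4832)
step 4: x0=(-1.4502, -1.6875, 1.4804) x1=(-1.9510, -0.7881, -1.4133) x2=(-0.8695, -0.0352, -0.4757)
step 5: x0=(-1.4828, -1.7185, 1.4361) x1=(-1.9548, -0.8145, -1.3895) x2=(-0.8930, -0.0446, -0.4689)
step 6: x0=(-1.5154, -1.7491, 1.3911) x1=(-1.9578, -0.8406, -1.3647) x2=(-0.9179, -0.0553, -0.4629)
step 7: x0=(-1.5481, -1.7794, 1.3452) x1=(-1.9603, -0.8664, -1.3391) x2=(-0.9444, -0.0675, -0.4576)
step 8: x0=(-1.5807, -1.8092, 1.2986) x1=(-1.9620, -0.8919, -1.3125) x2=(-0.9724, -0.0811, -0.4531)
step 9: x0=(-1.6134, -1.8385, 1.2510) x1=(-1.9632, -0.9171, -1.2848) x2=(-1.0020, -0.0964, -0.4494)
step 10: x0=(-1.6461, -1.8674, 1.2026) x1=(-1.9636, -0.9420, -1.2562) x2=(-1.0331, -0.1133, -0.4465)
step 11: x0=(-1.6787, -1.8957, 1.1533) x1=(-1.9634, -0.9665, -1.2265) x2=(-1.0659, -0.1320, -0.4445)
step 12: x0=(-1.7114, -1.9236, 1.1030) x1=(-1.9624, -0.9906, -1.1957) x2=(-1.1004, -0.1525, -0.4434)
step 13: x0=(-1.7441, -1.9508, 1.0516) x1=(-1.9608, -1.0144, -1.1637) x2=(-1.1367, -0.1751, -0.4432)
step 14: x0=(-1.7767, -1.9774, 0.9992) x1=(-1.9583, -1.0377, -1.1305) x2=(-1.1747, -0.1999, -0.4441)
step 15: x0=(-1.8093, -2.0033, 0.9458) x1=(-1.9552, -1.0605, -1.0960) x2=(-1.2147, -0.2271, -0.4460)
step 16: x0=(-1.8419, -2.0285, 0.8911) x1=(-1.9512, -1.0828, -1.0601) x2=(-1.2566, -0.2568, -0.4490)
step 17: x0=(-1.8745, -2.0529, 0.8352) x1=(-1.9463, -1.1046, -1.0228) x2=(-1.3006, -0.2894, -0.4533)
step 18: x0=(-1.9069, -2.0764, 0.7780) x1=(-1.9406, -1.1257, -0.9839) x2=(-1.3469, -0.3251, -0.4589)
step 19: x0=(-1.9393, -2.0990, 0.7194) x1=(-1.9340, -1.1460, -0.9433) x2=(-1.3955, -0.3644, -0.4660)
step 20: x0=(-1.9716, -2.1204, 0.6593) x1=(-1.9264, -1.1654, -0.9010) x2=(-1.4467, -0.4078, -0.4747)
step 21: x0=(-2.0037, -2.1407, 0.5976) x1=(-1.9178, -1.1838, -0.8566) x2=(-1.5006, -0.4559, -0.4851)
step 22: x0=(-2.0356, -2.1596, 0.5342) x1=(-1.9080, -1.2009, -0.8101) x2=(-1.5577, -0.5098, -0.4977)
step 23: x0=(-2.0672, -2.1769, 0.4690) x1=(-1.8970, -1.2162, -0.7613) x2=(-1.6180, -0.5706, -0.5125)
step 24: x0=(-2.0984, -2.1925, 0.4018) x1=(-1.8848, -1.2291, -0.7099) x2=(-1.6822, -0.6404, -0.5299)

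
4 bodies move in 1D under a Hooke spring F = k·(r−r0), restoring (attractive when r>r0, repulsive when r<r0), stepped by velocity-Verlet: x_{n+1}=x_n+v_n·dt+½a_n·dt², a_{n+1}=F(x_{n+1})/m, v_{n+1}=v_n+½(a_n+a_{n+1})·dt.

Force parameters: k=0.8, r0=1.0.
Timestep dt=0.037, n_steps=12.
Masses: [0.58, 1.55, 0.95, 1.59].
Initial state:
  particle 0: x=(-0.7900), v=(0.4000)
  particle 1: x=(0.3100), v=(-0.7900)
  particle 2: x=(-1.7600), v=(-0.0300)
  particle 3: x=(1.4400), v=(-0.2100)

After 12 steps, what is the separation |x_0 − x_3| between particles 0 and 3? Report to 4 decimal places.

1.6605

step 0: x0=(-0.7900) x1=(0.3100) x2=(-1.7600) x3=(1.4400)
step 1: x0=(-0.7739) x1=(0.2804) x2=(-1.7592) x3=(1.4310)
step 2: x0=(-0.7554) x1=(0.2501) x2=(-1.7548) x3=(1.4196)
step 3: x0=(-0.7347) x1=(0.2193) x2=(-1.7466) x3=(1.4057)
step 4: x0=(-0.7119) x1=(0.1879) x2=(-1.7349) x3=(1.3894)
step 5: x0=(-0.6873) x1=(0.1561) x2=(-1.7196) x3=(1.3708)
step 6: x0=(-0.6611) x1=(0.1239) x2=(-1.7009) x3=(1.3499)
step 7: x0=(-0.6334) x1=(0.0915) x2=(-1.6788) x3=(1.3267)
step 8: x0=(-0.6045) x1=(0.0588) x2=(-1.6535) x3=(1.3013)
step 9: x0=(-0.5746) x1=(0.0261) x2=(-1.6250) x3=(1.2737)
step 10: x0=(-0.5440) x1=(-0.0066) x2=(-1.5935) x3=(1.2441)
step 11: x0=(-0.5129) x1=(-0.0392) x2=(-1.5592) x3=(1.2125)
step 12: x0=(-0.4814) x1=(-0.0717) x2=(-1.5222) x3=(1.1791)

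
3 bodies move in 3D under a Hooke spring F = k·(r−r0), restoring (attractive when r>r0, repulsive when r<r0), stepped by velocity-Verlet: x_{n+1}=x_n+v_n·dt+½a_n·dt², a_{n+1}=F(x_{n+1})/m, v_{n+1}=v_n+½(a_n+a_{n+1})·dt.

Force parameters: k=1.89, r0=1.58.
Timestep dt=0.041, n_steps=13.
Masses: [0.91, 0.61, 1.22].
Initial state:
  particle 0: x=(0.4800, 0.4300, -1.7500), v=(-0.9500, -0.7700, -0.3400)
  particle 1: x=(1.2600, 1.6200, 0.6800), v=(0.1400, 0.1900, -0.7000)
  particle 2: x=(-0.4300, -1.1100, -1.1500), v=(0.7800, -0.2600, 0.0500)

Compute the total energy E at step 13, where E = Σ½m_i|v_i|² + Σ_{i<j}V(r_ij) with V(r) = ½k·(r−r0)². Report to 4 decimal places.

step 0: x0=(0.4800, 0.4300, -1.7500) x1=(1.2600, 1.6200, 0.6800) x2=(-0.4300, -1.1100, -1.1500)
step 1: x0=(0.4414, 0.3989, -1.7619) x1=(1.2623, 1.6224, 0.6458) x2=(-0.3966, -1.1183, -1.1467)
step 2: x0=(0.4036, 0.3689, -1.7698) x1=(1.2579, 1.6138, 0.6008) x2=(-0.3604, -1.1220, -1.1410)
step 3: x0=(0.3669, 0.3403, -1.7738) x1=(1.2467, 1.5943, 0.5452) x2=(-0.3216, -1.1212, -1.1329)
step 4: x0=(0.3312, 0.3130, -1.7742) x1=(1.2290, 1.5642, 0.4795) x2=(-0.2803, -1.1161, -1.1225)
step 5: x0=(0.2967, 0.2873, -1.7710) x1=(1.2050, 1.5237, 0.4044) x2=(-0.2368, -1.1070, -1.1100)
step 6: x0=(0.2635, 0.2632, -1.7647) x1=(1.1752, 1.4734, 0.3205) x2=(-0.1913, -1.0942, -1.0954)
step 7: x0=(0.2315, 0.2407, -1.7556) x1=(1.1399, 1.4137, 0.2286) x2=(-0.1440, -1.0779, -1.0790)
step 8: x0=(0.2006, 0.2199, -1.7441) x1=(1.0996, 1.3455, 0.1297) x2=(-0.0950, -1.0585, -1.0608)
step 9: x0=(0.1709, 0.2006, -1.7305) x1=(1.0548, 1.2696, 0.0246) x2=(-0.0447, -1.0365, -1.0411)
step 10: x0=(0.1422, 0.1829, -1.7154) x1=(1.0063, 1.1869, -0.0855) x2=(0.0068, -1.0123, -1.0200)
step 11: x0=(0.1143, 0.1667, -1.6993) x1=(0.9546, 1.0984, -0.1996) x2=(0.0592, -0.9862, -0.9977)
step 12: x0=(0.0870, 0.1517, -1.6825) x1=(0.9005, 1.0053, -0.3167) x2=(0.1125, -0.9588, -0.9744)
step 13: x0=(0.0600, 0.1379, -1.6656) x1=(0.8446, 0.9087, -0.4356) x2=(0.1663, -0.9305, -0.9502)
step 0 velocities: v0=(-0.9500, -0.7700, -0.3400) v1=(0.1400, 0.1900, -0.7000) v2=(0.7800, -0.2600, 0.0500)
step 0: KE=1.3133, PE=5.7622, E=7.0755
step 13 velocities: v0=(-0.6577, -0.3251, 0.4067) v1=(-1.3734, -2.3845, -2.9110) v2=(1.3187, 0.6954, 0.5985)
step 13: KE=6.7885, PE=0.2726, E=7.0611

7.0611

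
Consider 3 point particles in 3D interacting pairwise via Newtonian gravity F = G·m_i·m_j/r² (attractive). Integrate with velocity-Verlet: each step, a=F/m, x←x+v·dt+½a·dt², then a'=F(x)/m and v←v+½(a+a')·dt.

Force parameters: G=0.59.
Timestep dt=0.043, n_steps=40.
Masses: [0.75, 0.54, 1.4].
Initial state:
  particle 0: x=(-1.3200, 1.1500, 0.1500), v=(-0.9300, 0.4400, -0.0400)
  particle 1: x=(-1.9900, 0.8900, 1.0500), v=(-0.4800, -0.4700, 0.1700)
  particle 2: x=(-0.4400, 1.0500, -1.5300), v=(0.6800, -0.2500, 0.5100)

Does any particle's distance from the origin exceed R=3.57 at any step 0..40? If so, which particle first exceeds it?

no

step 0: x0=(-1.3200, 1.1500, 0.1500) x1=(-1.9900, 0.8900, 1.0500) x2=(-0.4400, 1.0500, -1.5300)
step 1: x0=(-1.3600, 1.1689, 0.1483) x1=(-2.0104, 0.8699, 1.0570) x2=(-0.4108, 1.0393, -1.5079)
step 2: x0=(-1.4001, 1.1876, 0.1465) x1=(-2.0304, 0.8499, 1.0634) x2=(-0.3818, 1.0285, -1.4856)
step 3: x0=(-1.4402, 1.2061, 0.1448) x1=(-2.0500, 0.8301, 1.0691) x2=(-0.3529, 1.0178, -1.4631)
step 4: x0=(-1.4802, 1.2245, 0.1430) x1=(-2.0691, 0.8105, 1.0743) x2=(-0.3242, 1.0071, -1.4403)
step 5: x0=(-1.5203, 1.2427, 0.1413) x1=(-2.0879, 0.7912, 1.0788) x2=(-0.2956, 0.9964, -1.4173)
step 6: x0=(-1.5603, 1.2607, 0.1396) x1=(-2.1063, 0.7720, 1.0828) x2=(-0.2672, 0.9858, -1.3941)
step 7: x0=(-1.6003, 1.2784, 0.1380) x1=(-2.1244, 0.7532, 1.0862) x2=(-0.2390, 0.9751, -1.3707)
step 8: x0=(-1.6402, 1.2960, 0.1364) x1=(-2.1421, 0.7345, 1.0890) x2=(-0.2109, 0.9645, -1.3471)
step 9: x0=(-1.6801, 1.3133, 0.1349) x1=(-2.1594, 0.7162, 1.0912) x2=(-0.1830, 0.9539, -1.3233)
step 10: x0=(-1.7198, 1.3303, 0.1334) x1=(-2.1765, 0.6981, 1.0929) x2=(-0.1553, 0.9433, -1.2994)
step 11: x0=(-1.7595, 1.3471, 0.1320) x1=(-2.1933, 0.6803, 1.0941) x2=(-0.1277, 0.9328, -1.2753)
step 12: x0=(-1.7991, 1.3636, 0.1307) x1=(-2.2098, 0.6628, 1.0948) x2=(-0.1003, 0.9223, -1.2510)
step 13: x0=(-1.8385, 1.3799, 0.1295) x1=(-2.2260, 0.6456, 1.0949) x2=(-0.0731, 0.9118, -1.2266)
step 14: x0=(-1.8778, 1.3958, 0.1285) x1=(-2.2420, 0.6287, 1.0946) x2=(-0.0460, 0.9014, -1.2021)
step 15: x0=(-1.9170, 1.4116, 0.1275) x1=(-2.2577, 0.6121, 1.0937) x2=(-0.0191, 0.8909, -1.1774)
step 16: x0=(-1.9561, 1.4270, 0.1266) x1=(-2.2732, 0.5958, 1.0924) x2=(0.0077, 0.8805, -1.1526)
step 17: x0=(-1.9951, 1.4422, 0.1258) x1=(-2.2884, 0.5798, 1.0907) x2=(0.0343, 0.8702, -1.1277)
step 18: x0=(-2.0339, 1.4570, 0.1252) x1=(-2.3035, 0.5642, 1.0885) x2=(0.0607, 0.8598, -1.1026)
step 19: x0=(-2.0725, 1.4716, 0.1246) x1=(-2.3183, 0.5489, 1.0859) x2=(0.0870, 0.8495, -1.0775)
step 20: x0=(-2.1111, 1.4860, 0.1242) x1=(-2.3330, 0.5338, 1.0829) x2=(0.1132, 0.8392, -1.0523)
step 21: x0=(-2.1494, 1.5000, 0.1239) x1=(-2.3475, 0.5191, 1.0795) x2=(0.1392, 0.8289, -1.0270)
step 22: x0=(-2.1877, 1.5138, 0.1237) x1=(-2.3618, 0.5047, 1.0756) x2=(0.1651, 0.8187, -1.0016)
step 23: x0=(-2.2258, 1.5273, 0.1237) x1=(-2.3760, 0.4907, 1.0715) x2=(0.1908, 0.8085, -0.9761)
step 24: x0=(-2.2637, 1.5406, 0.1237) x1=(-2.3900, 0.4769, 1.0669) x2=(0.2164, 0.7983, -0.9506)
step 25: x0=(-2.3015, 1.5535, 0.1239) x1=(-2.4039, 0.4635, 1.0620) x2=(0.2418, 0.7881, -0.9249)
step 26: x0=(-2.3392, 1.5663, 0.1241) x1=(-2.4176, 0.4503, 1.0568) x2=(0.2672, 0.7779, -0.8992)
step 27: x0=(-2.3767, 1.5787, 0.1245) x1=(-2.4312, 0.4375, 1.0512) x2=(0.2924, 0.7678, -0.8735)
step 28: x0=(-2.4140, 1.5909, 0.1250) x1=(-2.4447, 0.4250, 1.0453) x2=(0.3174, 0.7577, -0.8476)
step 29: x0=(-2.4512, 1.6028, 0.1257) x1=(-2.4580, 0.4128, 1.0392) x2=(0.3424, 0.7476, -0.8218)
step 30: x0=(-2.4883, 1.6145, 0.1264) x1=(-2.4713, 0.4009, 1.0327) x2=(0.3672, 0.7375, -0.7958)
step 31: x0=(-2.5252, 1.6260, 0.1272) x1=(-2.4844, 0.3893, 1.0259) x2=(0.3919, 0.7275, -0.7698)
step 32: x0=(-2.5620, 1.6371, 0.1282) x1=(-2.4974, 0.3780, 1.0189) x2=(0.4165, 0.7174, -0.7438)
step 33: x0=(-2.5987, 1.6481, 0.1292) x1=(-2.5104, 0.3669, 1.0116) x2=(0.4409, 0.7074, -0.7177)
step 34: x0=(-2.6351, 1.6588, 0.1304) x1=(-2.5232, 0.3562, 1.0040) x2=(0.4653, 0.6974, -0.6916)
step 35: x0=(-2.6715, 1.6693, 0.1316) x1=(-2.5360, 0.3458, 0.9962) x2=(0.4896, 0.6874, -0.6654)
step 36: x0=(-2.7077, 1.6795, 0.1330) x1=(-2.5487, 0.3356, 0.9882) x2=(0.5137, 0.6774, -0.6392)
step 37: x0=(-2.7438, 1.6895, 0.1344) x1=(-2.5612, 0.3257, 0.9799) x2=(0.5377, 0.6675, -0.6130)
step 38: x0=(-2.7797, 1.6993, 0.1359) x1=(-2.5738, 0.3161, 0.9714) x2=(0.5617, 0.6575, -0.5867)
step 39: x0=(-2.8155, 1.7088, 0.1375) x1=(-2.5862, 0.3068, 0.9627) x2=(0.5855, 0.6476, -0.5603)
step 40: x0=(-2.8511, 1.7182, 0.1392) x1=(-2.5986, 0.2977, 0.9538) x2=(0.6092, 0.6377, -0.5340)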